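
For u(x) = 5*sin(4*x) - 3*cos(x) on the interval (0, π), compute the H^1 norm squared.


||u||_{H^1(0,π)}^2 = -32 + 443*π/2

u'(x) = 3*sin(x) + 20*cos(4*x).
Expand u² and (u')² and integrate term by term on (0, π), using: for integers n ≥ 1, ∫_0^π sin²(nx) dx = ∫_0^π cos²(nx) dx = π/2; for n ≠ n', ∫_0^π sin(nx)sin(n'x) dx = ∫_0^π cos(nx)cos(n'x) dx = 0; and by product-to-sum, ∫_0^π sin(nx)cos(n'x) dx = ½∫_0^π [sin((n+n')x) + sin((n−n')x)] dx, which is 0 when n+n' is even and 2n/(n²−n'²) when n+n' is odd (it need not vanish on (0, π)).
  u² squared terms: (-3)²·∫cos(x)² dx = 9·π/2 = 9*π/2;  (5)²·∫sin(4x)² dx = 25·π/2 = 25*π/2.
  u² cross terms: 2·(-3)·(5)·∫cos(x)·sin(4x) dx = -30·(8/15) = -16.
  So ∫_0^π u² dx = 9*π/2 + 25*π/2 − 16 = -16 + 17*π.
  (u')² squared terms: (3)²·∫sin(x)² dx = 9·π/2 = 9*π/2;  (20)²·∫cos(4x)² dx = 400·π/2 = 200*π.
  (u')² cross terms: 2·(3)·(20)·∫sin(x)·cos(4x) dx = 120·(-2/15) = -16.
  So ∫_0^π (u')² dx = 9*π/2 + 200*π − 16 = -16 + 409*π/2.
||u||_{H^1}^2 = (-16 + 17*π) + (-16 + 409*π/2) = -32 + 443*π/2.


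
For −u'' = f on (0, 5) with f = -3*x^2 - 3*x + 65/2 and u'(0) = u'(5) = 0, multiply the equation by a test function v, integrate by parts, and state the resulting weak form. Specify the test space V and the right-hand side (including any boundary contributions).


V = H^1(0, 5) (no boundary constraint on v; u is determined up to an additive constant); weak form: ∫_0^5 u'v' dx = ∫_0^5 (-3*x^2 - 3*x + 65/2) v dx for all v ∈ V.

Multiply both sides by a test function v and integrate from 0 to 5:
  ∫_0^5 −u''(x) v(x) dx = ∫_0^5 f(x) v(x) dx.
Integrate the LHS by parts once:
  ∫_0^5 −u'' v dx = −[u'(x) v(x)]_0^5 + ∫_0^5 u'(x) v'(x) dx.
Thus ∫_0^5 u'(x) v'(x) dx = ∫_0^5 f(x) v(x) dx + [u'(x) v(x)]_0^5.
Choose V so that boundary terms are either known or forced to vanish.
u has homogeneous Neumann: u'(0) = u'(5) = 0. So [u' v]_0^5 = 0·v(5) − 0·v(0) = 0 for any v; take V = H^1(0, 5).
Weak formulation: find u (satisfying any essential BC) such that ∫_0^5 u'(x) v'(x) dx = ∫_0^5 f v dx for all v ∈ V (homogeneous Neumann, so boundary terms vanish).
Substituting f(x) = -3*x^2 - 3*x + 65/2, the right-hand side is ∫_0^5 (-3*x^2 - 3*x + 65/2) v dx.
Compatibility check (pure Neumann): taking v ≡ 1 ∈ V gives 0 = ∫_0^5 f dx + (0) − (0), i.e. ∫_0^5 f dx must equal u'(0) − u'(5) = 0. Indeed ∫_0^5 (-3*x^2 - 3*x + 65/2) dx = 0, so the data are compatible. The solution is then unique only up to an additive constant (fix it e.g. by requiring ∫_0^5 u dx = 0).


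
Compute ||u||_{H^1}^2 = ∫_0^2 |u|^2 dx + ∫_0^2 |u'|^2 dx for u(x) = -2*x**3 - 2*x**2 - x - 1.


||u||_{H^1}^2 = 81488/105

The H^1 norm (squared) on an interval (0, L) is
  ||u||_{H^1}^2 = ∫_0^L u(x)^2 dx + ∫_0^L u'(x)^2 dx.
Compute u'(x) = -6*x**2 - 4*x - 1.
Then u(x)^2 = 4*x**6 + 8*x**5 + 8*x**4 + 8*x**3 + 5*x**2 + 2*x + 1 and u'(x)^2 = 36*x**4 + 48*x**3 + 28*x**2 + 8*x + 1.
Integrate each monomial from 0 to 2 using ∫_0^2 c·x^n dx = c·2^(n+1)/(n+1):
  ∫_0^2 u(x)^2 dx = ∫_0^2 (4*x^6 + 8*x^5 + 8*x^4 + 8*x^3 + 5*x^2 + 2*x + 1) dx. Term by term:
    ∫_0^2 4*x^6 dx = 512/7;  ∫_0^2 8*x^5 dx = 256/3;  ∫_0^2 8*x^4 dx = 256/5;
    ∫_0^2 8*x^3 dx = 32;  ∫_0^2 5*x^2 dx = 40/3;  ∫_0^2 2*x dx = 4;
    ∫_0^2 1 dx = 2.
  Sum: 512/7 + 256/3 + 256/5 + 32 + 40/3 + 4 + 2 = 27406/105.
  ∫_0^2 u'(x)^2 dx = ∫_0^2 (36*x^4 + 48*x^3 + 28*x^2 + 8*x + 1) dx. Term by term:
    ∫_0^2 36*x^4 dx = 1152/5;  ∫_0^2 48*x^3 dx = 192;  ∫_0^2 28*x^2 dx = 224/3;
    ∫_0^2 8*x dx = 16;  ∫_0^2 1 dx = 2.
  Sum: 1152/5 + 192 + 224/3 + 16 + 2 = 7726/15.
Adding: ||u||_{H^1}^2 = 27406/105 + 7726/15 = 81488/105.


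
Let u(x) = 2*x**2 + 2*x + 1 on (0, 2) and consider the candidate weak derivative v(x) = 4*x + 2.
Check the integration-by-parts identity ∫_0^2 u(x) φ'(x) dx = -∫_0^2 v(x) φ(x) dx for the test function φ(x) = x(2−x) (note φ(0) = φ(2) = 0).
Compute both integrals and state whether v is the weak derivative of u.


LHS = -8, RHS = -8. Yes, v = u' weakly.

u(x) = 2*x**2 + 2*x + 1, classical derivative u'(x) = 4*x + 2.
φ(x) = x(2−x), so φ'(x) = 2 - 2*x.
Note φ(0) = φ(2) = 0, so the boundary term u·φ vanishes.
LHS = ∫_0^2 u(x) φ'(x) dx = ∫_0^2 (-4*x^3 + 2*x + 2) dx. Term by term:
  ∫_0^2 -4*x^3 dx = -16;  ∫_0^2 2*x dx = 4;  ∫_0^2 2 dx = 4.
Sum: -16 + 4 + 4 = -8.
So LHS = -8.
∫_0^2 v(x) φ(x) dx = ∫_0^2 (-4*x^3 + 6*x^2 + 4*x) dx. Term by term:
  ∫_0^2 -4*x^3 dx = -16;  ∫_0^2 6*x^2 dx = 16;  ∫_0^2 4*x dx = 8.
Sum: -16 + 16 + 8 = 8.
So RHS = -∫_0^2 v(x) φ(x) dx = -8.
LHS = RHS, so the identity holds for this test φ.
Moreover u is smooth here and v(x) = u'(x) = 4*x + 2 pointwise, so the identity holds for every test function. Hence v is the weak derivative of u.


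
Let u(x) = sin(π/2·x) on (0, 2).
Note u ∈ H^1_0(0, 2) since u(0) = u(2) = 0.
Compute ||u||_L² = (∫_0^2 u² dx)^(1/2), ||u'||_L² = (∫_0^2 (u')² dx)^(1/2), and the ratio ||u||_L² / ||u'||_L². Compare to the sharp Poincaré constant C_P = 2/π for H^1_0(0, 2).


||u||_L² / ||u'||_L² = 2/π = C_P.

u(x) = sin(π/2·x), so u'(x) = π*cos(π*x/2)/2.
Writing u(x) = A·sin(kπx/L) with A = 1 and k = 1, use ∫_0^L sin²(kπx/L) dx = L/2 and ∫_0^L cos²(kπx/L) dx = L/2.
u² = 1·sin²(π/2·x) and (u')² = π^2/4·cos²(π/2·x), and each of sin², cos² integrates to L/2 = 1 over (0, 2).
∫_0^2 u² dx = 1, so ||u||_L² = 1.
∫_0^2 (u')² dx = π^2/4, so ||u'||_L² = π/2.
Ratio ||u||_L² / ||u'||_L² = 2/π.
Sharp Poincaré constant on H^1_0(0, 2) is C_P = L/π = 2/π, achieved by sin(π/2·x).
This is the k = 1 eigenfunction (up to amplitude), so the ratio equals the sharp Poincaré constant exactly.


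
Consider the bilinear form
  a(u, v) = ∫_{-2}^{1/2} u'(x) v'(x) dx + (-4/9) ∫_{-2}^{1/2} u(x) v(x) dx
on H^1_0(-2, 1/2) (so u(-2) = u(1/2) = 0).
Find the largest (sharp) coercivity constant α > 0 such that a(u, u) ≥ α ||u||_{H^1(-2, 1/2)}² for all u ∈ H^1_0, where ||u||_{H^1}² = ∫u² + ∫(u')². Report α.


α = 4*(-25 + 9*π^2)/(9*(25 + 4*π^2))

Coercivity of a(·,·) on H^1_0(-2, 1/2) means a(u, u) ≥ α ||u||_{H^1}² for every u ∈ H^1_0.
The interval has length L = 5/2, and Poincaré/coercivity depend only on L. Here a(u, u) = ∫(u')² + (-4/9)·∫u².
Here c = -4/9 < 0 with |c| < (π/L)² = 4*π^2/25, so coercivity still holds. The condition a(u,u) ≥ α||u||_{H^1}² reads (1−α)∫(u')² ≥ (α−c)∫u². Any admissible α is ≤ 1 (rapidly oscillating u have ∫u²/∫(u')² → 0), and α = 1 would force 0 ≥ (1−c)∫u², impossible since c < 1; so 1−α > 0. By the sharp Poincaré inequality on H^1_0 of an interval of length L, ∫(u')² ≥ (π/L)²∫u² with equality for the first sine mode sin(π(x−x₀)/L) (x₀ the left endpoint), so the inequality holds for all u iff (1−α)(π/L)² ≥ α − c, i.e. α ≤ ((π/L)² + c)/((π/L)² + 1) = (1 + c(L/π)²)/(1 + (L/π)²). (Direct route, valid since c ≤ 0: Poincaré gives c∫u² ≥ c(L/π)²∫(u')², so a(u,u) ≥ (1 + c(L/π)²)∫(u')², while ||u||_{H^1}² ≤ (1 + (L/π)²)∫(u')²; dividing yields the same α.) With (π/L)² = 4*π^2/25 and c = -4/9, the largest admissible constant is α = ((π/L)² + c)/((π/L)² + 1).
Simplifying, α = 4*(-25 + 9*π^2)/(9*(25 + 4*π^2)).


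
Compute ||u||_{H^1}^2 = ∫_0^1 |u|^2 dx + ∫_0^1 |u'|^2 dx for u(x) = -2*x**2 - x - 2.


||u||_{H^1}^2 = 317/15

The H^1 norm (squared) on an interval (0, L) is
  ||u||_{H^1}^2 = ∫_0^L u(x)^2 dx + ∫_0^L u'(x)^2 dx.
Compute u'(x) = -4*x - 1.
Then u(x)^2 = 4*x**4 + 4*x**3 + 9*x**2 + 4*x + 4 and u'(x)^2 = 16*x**2 + 8*x + 1.
Integrate each monomial from 0 to 1 using ∫_0^1 c·x^n dx = c·1^(n+1)/(n+1):
  ∫_0^1 u(x)^2 dx = ∫_0^1 (4*x^4 + 4*x^3 + 9*x^2 + 4*x + 4) dx. Term by term:
    ∫_0^1 4*x^4 dx = 4/5;  ∫_0^1 4*x^3 dx = 1;  ∫_0^1 9*x^2 dx = 3;
    ∫_0^1 4*x dx = 2;  ∫_0^1 4 dx = 4.
  Sum: 4/5 + 1 + 3 + 2 + 4 = 54/5.
  ∫_0^1 u'(x)^2 dx = ∫_0^1 (16*x^2 + 8*x + 1) dx. Term by term:
    ∫_0^1 16*x^2 dx = 16/3;  ∫_0^1 8*x dx = 4;  ∫_0^1 1 dx = 1.
  Sum: 16/3 + 4 + 1 = 31/3.
Adding: ||u||_{H^1}^2 = 54/5 + 31/3 = 317/15.


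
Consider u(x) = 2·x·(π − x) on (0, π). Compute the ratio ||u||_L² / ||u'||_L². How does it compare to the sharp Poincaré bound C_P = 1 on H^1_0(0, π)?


||u||_L² / ||u'||_L² = sqrt(10)*π/10 < C_P = 1.

u(x) = 2·x·(π − x), so u'(x) = -4*x + 2*π.
u(x) = 2·x·(π − x) vanishes at x = 0 and x = π, so u ∈ H^1_0(0, π). Differentiate via the product rule and integrate the resulting polynomials term by term.
  ∫_0^π u² dx = ∫_0^π (4*x^4 - 8*π*x^3 + 4*π^2*x^2) dx. Term by term:
    ∫_0^π 4*x^4 dx = 4*π^5/5;  ∫_0^π -8*π*x^3 dx = -2*π^5;  ∫_0^π 4*π^2*x^2 dx = 4*π^5/3.
  Sum: 4*π^5/5 − 2*π^5 + 4*π^5/3 = 2*π^5/15.
  ∫_0^π (u')² dx = ∫_0^π (16*x^2 - 16*π*x + 4*π^2) dx. Term by term:
    ∫_0^π 16*x^2 dx = 16*π^3/3;  ∫_0^π -16*π*x dx = -8*π^3;  ∫_0^π 4*π^2 dx = 4*π^3.
  Sum: 16*π^3/3 − 8*π^3 + 4*π^3 = 4*π^3/3.
∫_0^π u² dx = 2*π^5/15, so ||u||_L² = sqrt(30)*π^(5/2)/15.
∫_0^π (u')² dx = 4*π^3/3, so ||u'||_L² = 2*sqrt(3)*π^(3/2)/3.
Ratio ||u||_L² / ||u'||_L² = sqrt(10)*π/10.
Sharp Poincaré constant on H^1_0(0, π) is C_P = L/π = 1, achieved by sin(x).
A polynomial bump cannot attain the sharp Poincaré constant (only the first sine eigenfunction does), so the ratio is strictly less than C_P, consistent with ||u||_L² ≤ C_P ||u'||_L².


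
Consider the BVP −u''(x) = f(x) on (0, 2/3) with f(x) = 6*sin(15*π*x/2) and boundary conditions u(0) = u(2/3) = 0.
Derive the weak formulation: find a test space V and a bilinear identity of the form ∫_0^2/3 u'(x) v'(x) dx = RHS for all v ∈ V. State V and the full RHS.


V = H^1_0(0, 2/3) (so v(0) = v(2/3) = 0); weak form: ∫_0^2/3 u'v' dx = ∫_0^2/3 (6*sin(15*π*x/2)) v dx for all v ∈ V.

Multiply both sides by a test function v and integrate from 0 to 2/3:
  ∫_0^2/3 −u''(x) v(x) dx = ∫_0^2/3 f(x) v(x) dx.
Integrate the LHS by parts once:
  ∫_0^2/3 −u'' v dx = −[u'(x) v(x)]_0^2/3 + ∫_0^2/3 u'(x) v'(x) dx.
Thus ∫_0^2/3 u'(x) v'(x) dx = ∫_0^2/3 f(x) v(x) dx + [u'(x) v(x)]_0^2/3.
Choose V so that boundary terms are either known or forced to vanish.
u is Dirichlet: u(0) = u(2/3) = 0. Let V = H^1_0(0, 2/3); then v(0) = v(2/3) = 0, and [u' v]_0^2/3 = 0.
Weak formulation: find u (satisfying any essential BC) such that ∫_0^2/3 u'(x) v'(x) dx = ∫_0^2/3 f v dx for all v ∈ V.
Substituting f(x) = 6*sin(15*π*x/2), the right-hand side is ∫_0^2/3 (6*sin(15*π*x/2)) v dx.


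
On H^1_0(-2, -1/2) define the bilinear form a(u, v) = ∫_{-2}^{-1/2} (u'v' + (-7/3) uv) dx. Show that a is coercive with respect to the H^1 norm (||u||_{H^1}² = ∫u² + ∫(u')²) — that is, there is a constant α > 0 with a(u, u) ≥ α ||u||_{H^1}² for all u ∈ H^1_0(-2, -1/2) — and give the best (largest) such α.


α = (-21 + 4*π^2)/(9 + 4*π^2)

Coercivity of a(·,·) on H^1_0(-2, -1/2) means a(u, u) ≥ α ||u||_{H^1}² for every u ∈ H^1_0.
The interval has length L = 3/2, and Poincaré/coercivity depend only on L. Here a(u, u) = ∫(u')² + (-7/3)·∫u².
Here c = -7/3 < 0 with |c| < (π/L)² = 4*π^2/9, so coercivity still holds. The condition a(u,u) ≥ α||u||_{H^1}² reads (1−α)∫(u')² ≥ (α−c)∫u². Any admissible α is ≤ 1 (rapidly oscillating u have ∫u²/∫(u')² → 0), and α = 1 would force 0 ≥ (1−c)∫u², impossible since c < 1; so 1−α > 0. By the sharp Poincaré inequality on H^1_0 of an interval of length L, ∫(u')² ≥ (π/L)²∫u² with equality for the first sine mode sin(π(x−x₀)/L) (x₀ the left endpoint), so the inequality holds for all u iff (1−α)(π/L)² ≥ α − c, i.e. α ≤ ((π/L)² + c)/((π/L)² + 1) = (1 + c(L/π)²)/(1 + (L/π)²). (Direct route, valid since c ≤ 0: Poincaré gives c∫u² ≥ c(L/π)²∫(u')², so a(u,u) ≥ (1 + c(L/π)²)∫(u')², while ||u||_{H^1}² ≤ (1 + (L/π)²)∫(u')²; dividing yields the same α.) With (π/L)² = 4*π^2/9 and c = -7/3, the largest admissible constant is α = ((π/L)² + c)/((π/L)² + 1).
Simplifying, α = (-21 + 4*π^2)/(9 + 4*π^2).


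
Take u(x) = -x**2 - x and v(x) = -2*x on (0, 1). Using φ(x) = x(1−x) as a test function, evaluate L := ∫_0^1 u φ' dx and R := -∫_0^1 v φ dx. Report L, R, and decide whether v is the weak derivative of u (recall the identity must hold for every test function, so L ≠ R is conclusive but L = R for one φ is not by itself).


LHS = 1/3, RHS = 1/6. No, v is not the weak derivative of u.

u(x) = -x**2 - x, classical derivative u'(x) = -2*x - 1.
φ(x) = x(1−x), so φ'(x) = 1 - 2*x.
Note φ(0) = φ(1) = 0, so the boundary term u·φ vanishes.
LHS = ∫_0^1 u(x) φ'(x) dx = ∫_0^1 (2*x^3 + x^2 - x) dx. Term by term:
  ∫_0^1 2*x^3 dx = 1/2;  ∫_0^1 x^2 dx = 1/3;  ∫_0^1 -x dx = -1/2.
Sum: 1/2 + 1/3 − 1/2 = 1/3.
So LHS = 1/3.
∫_0^1 v(x) φ(x) dx = ∫_0^1 (2*x^3 - 2*x^2) dx. Term by term:
  ∫_0^1 2*x^3 dx = 1/2;  ∫_0^1 -2*x^2 dx = -2/3.
Sum: 1/2 − 2/3 = -1/6.
So RHS = -∫_0^1 v(x) φ(x) dx = 1/6.
LHS − RHS = 1/6 ≠ 0, so the identity fails.
(For a valid weak derivative the identity must hold for EVERY test function, in particular this one. The failure shows v is NOT the weak derivative of u.)
Correct weak derivative would be u'(x) = -2*x - 1.


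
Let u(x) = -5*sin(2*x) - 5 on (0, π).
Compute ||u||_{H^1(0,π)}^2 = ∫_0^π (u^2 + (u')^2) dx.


||u||_{H^1(0,π)}^2 = 175*π/2

u'(x) = -10*cos(2*x).
Expand u² and (u')² and integrate term by term on (0, π), using: for integers n ≥ 1, ∫_0^π sin²(nx) dx = ∫_0^π cos²(nx) dx = π/2; for n ≠ n', ∫_0^π sin(nx)sin(n'x) dx = ∫_0^π cos(nx)cos(n'x) dx = 0; and by product-to-sum, ∫_0^π sin(nx)cos(n'x) dx = ½∫_0^π [sin((n+n')x) + sin((n−n')x)] dx, which is 0 when n+n' is even and 2n/(n²−n'²) when n+n' is odd (it need not vanish on (0, π)). For the constant mode: ∫_0^π 1 dx = π, ∫_0^π cos(nx) dx = 0, ∫_0^π sin(nx) dx = (1−(−1)^n)/n.
  u² squared terms: (-5)²·∫1 dx = 25·π = 25*π;  (-5)²·∫sin(2x)² dx = 25·π/2 = 25*π/2.
  u² cross terms: 2·(-5)·(-5)·∫1·sin(2x) dx = 50·(0) = 0.
  So ∫_0^π u² dx = 25*π + 25*π/2 + 0 = 75*π/2.
  (u')² squared terms: (-10)²·∫cos(2x)² dx = 100·π/2 = 50*π.
  So ∫_0^π (u')² dx = 50*π.
||u||_{H^1}^2 = (75*π/2) + (50*π) = 175*π/2.


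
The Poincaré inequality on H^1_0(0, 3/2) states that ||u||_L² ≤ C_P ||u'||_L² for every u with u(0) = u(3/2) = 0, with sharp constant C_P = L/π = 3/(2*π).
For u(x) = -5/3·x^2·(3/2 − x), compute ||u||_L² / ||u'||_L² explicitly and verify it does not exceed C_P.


||u||_L² / ||u'||_L² = 3*sqrt(14)/28 < C_P = 3/(2*π).

u(x) = -5/3·x^2·(3/2 − x), so u'(x) = 5*x*(x - 1).
u(x) = -5/3·x^2·(3/2 − x) vanishes at x = 0 and x = 3/2, so u ∈ H^1_0(0, 3/2). Differentiate via the product rule and integrate the resulting polynomials term by term.
  ∫_0^3/2 u² dx = ∫_0^3/2 (25*x^6/9 - 25*x^5/3 + 25*x^4/4) dx. Term by term:
    ∫_0^3/2 25*x^6/9 dx = 6075/896;  ∫_0^3/2 -25*x^5/3 dx = -2025/128;  ∫_0^3/2 25*x^4/4 dx = 1215/128.
  Sum: 6075/896 − 2025/128 + 1215/128 = 405/896.
  ∫_0^3/2 (u')² dx = ∫_0^3/2 (25*x^4 - 50*x^3 + 25*x^2) dx. Term by term:
    ∫_0^3/2 25*x^4 dx = 1215/32;  ∫_0^3/2 -50*x^3 dx = -2025/32;  ∫_0^3/2 25*x^2 dx = 225/8.
  Sum: 1215/32 − 2025/32 + 225/8 = 45/16.
∫_0^3/2 u² dx = 405/896, so ||u||_L² = 9*sqrt(70)/112.
∫_0^3/2 (u')² dx = 45/16, so ||u'||_L² = 3*sqrt(5)/4.
Ratio ||u||_L² / ||u'||_L² = 3*sqrt(14)/28.
Sharp Poincaré constant on H^1_0(0, 3/2) is C_P = L/π = 3/(2*π), achieved by sin(2*π/3·x).
A polynomial bump cannot attain the sharp Poincaré constant (only the first sine eigenfunction does), so the ratio is strictly less than C_P, consistent with ||u||_L² ≤ C_P ||u'||_L².


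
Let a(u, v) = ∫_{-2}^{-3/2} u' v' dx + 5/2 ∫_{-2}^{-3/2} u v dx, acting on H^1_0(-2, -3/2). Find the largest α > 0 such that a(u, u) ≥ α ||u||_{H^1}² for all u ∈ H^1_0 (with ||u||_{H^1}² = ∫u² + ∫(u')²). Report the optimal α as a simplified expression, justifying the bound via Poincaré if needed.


α = 1

Coercivity of a(·,·) on H^1_0(-2, -3/2) means a(u, u) ≥ α ||u||_{H^1}² for every u ∈ H^1_0.
The interval has length L = 1/2, and Poincaré/coercivity depend only on L. Here a(u, u) = ∫(u')² + (5/2)·∫u².
Here c = 5/2 ≥ 1, so a(u,u) = ∫(u')² + c∫u² ≥ ∫(u')² + ∫u² = ||u||_{H^1}², i.e. α = 1 works. No larger α is possible: a(u,u) ≥ α||u||_{H^1}² means (1−α)∫(u')² ≥ (α−c)∫u², and for the modes u_n = sin(nπ(x−x₀)/L) (x₀ the left endpoint) one has ∫u_n²/∫(u_n')² = (L/(nπ))² → 0, so a(u_n,u_n)/||u_n||_{H^1}² → 1. Hence the optimal constant is α = 1.
Therefore α = 1.


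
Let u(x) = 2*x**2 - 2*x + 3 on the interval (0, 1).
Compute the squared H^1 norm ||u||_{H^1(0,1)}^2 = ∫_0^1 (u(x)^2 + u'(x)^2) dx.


||u||_{H^1}^2 = 127/15

The H^1 norm (squared) on an interval (0, L) is
  ||u||_{H^1}^2 = ∫_0^L u(x)^2 dx + ∫_0^L u'(x)^2 dx.
Compute u'(x) = 4*x - 2.
Then u(x)^2 = 4*x**4 - 8*x**3 + 16*x**2 - 12*x + 9 and u'(x)^2 = 16*x**2 - 16*x + 4.
Integrate each monomial from 0 to 1 using ∫_0^1 c·x^n dx = c·1^(n+1)/(n+1):
  ∫_0^1 u(x)^2 dx = ∫_0^1 (4*x^4 - 8*x^3 + 16*x^2 - 12*x + 9) dx. Term by term:
    ∫_0^1 4*x^4 dx = 4/5;  ∫_0^1 -8*x^3 dx = -2;  ∫_0^1 16*x^2 dx = 16/3;
    ∫_0^1 -12*x dx = -6;  ∫_0^1 9 dx = 9.
  Sum: 4/5 − 2 + 16/3 − 6 + 9 = 107/15.
  ∫_0^1 u'(x)^2 dx = ∫_0^1 (16*x^2 - 16*x + 4) dx. Term by term:
    ∫_0^1 16*x^2 dx = 16/3;  ∫_0^1 -16*x dx = -8;  ∫_0^1 4 dx = 4.
  Sum: 16/3 − 8 + 4 = 4/3.
Adding: ||u||_{H^1}^2 = 107/15 + 4/3 = 127/15.


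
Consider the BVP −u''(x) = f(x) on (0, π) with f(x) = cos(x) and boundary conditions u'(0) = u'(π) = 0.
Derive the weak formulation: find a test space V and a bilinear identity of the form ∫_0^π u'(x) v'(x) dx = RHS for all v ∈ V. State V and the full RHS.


V = H^1(0, π) (no boundary constraint on v; u is determined up to an additive constant); weak form: ∫_0^π u'v' dx = ∫_0^π (cos(x)) v dx for all v ∈ V.

Multiply both sides by a test function v and integrate from 0 to π:
  ∫_0^π −u''(x) v(x) dx = ∫_0^π f(x) v(x) dx.
Integrate the LHS by parts once:
  ∫_0^π −u'' v dx = −[u'(x) v(x)]_0^π + ∫_0^π u'(x) v'(x) dx.
Thus ∫_0^π u'(x) v'(x) dx = ∫_0^π f(x) v(x) dx + [u'(x) v(x)]_0^π.
Choose V so that boundary terms are either known or forced to vanish.
u has homogeneous Neumann: u'(0) = u'(π) = 0. So [u' v]_0^π = 0·v(π) − 0·v(0) = 0 for any v; take V = H^1(0, π).
Weak formulation: find u (satisfying any essential BC) such that ∫_0^π u'(x) v'(x) dx = ∫_0^π f v dx for all v ∈ V (homogeneous Neumann, so boundary terms vanish).
Substituting f(x) = cos(x), the right-hand side is ∫_0^π (cos(x)) v dx.
Compatibility check (pure Neumann): taking v ≡ 1 ∈ V gives 0 = ∫_0^π f dx + (0) − (0), i.e. ∫_0^π f dx must equal u'(0) − u'(π) = 0. Indeed ∫_0^π (cos(x)) dx = 0, so the data are compatible. The solution is then unique only up to an additive constant (fix it e.g. by requiring ∫_0^π u dx = 0).


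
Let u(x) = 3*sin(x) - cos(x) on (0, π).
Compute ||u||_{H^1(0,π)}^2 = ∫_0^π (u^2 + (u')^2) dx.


||u||_{H^1(0,π)}^2 = 10*π

u'(x) = sin(x) + 3*cos(x).
Expand u² and (u')² and integrate term by term on (0, π), using: for integers n ≥ 1, ∫_0^π sin²(nx) dx = ∫_0^π cos²(nx) dx = π/2; for n ≠ n', ∫_0^π sin(nx)sin(n'x) dx = ∫_0^π cos(nx)cos(n'x) dx = 0; and by product-to-sum, ∫_0^π sin(nx)cos(n'x) dx = ½∫_0^π [sin((n+n')x) + sin((n−n')x)] dx, which is 0 when n+n' is even and 2n/(n²−n'²) when n+n' is odd (it need not vanish on (0, π)).
  u² squared terms: (-1)²·∫cos(x)² dx = 1·π/2 = π/2;  (3)²·∫sin(x)² dx = 9·π/2 = 9*π/2.
  u² cross terms: 2·(-1)·(3)·∫cos(x)·sin(x) dx = -6·(0) = 0.
  So ∫_0^π u² dx = π/2 + 9*π/2 + 0 = 5*π.
  (u')² squared terms: (3)²·∫cos(x)² dx = 9·π/2 = 9*π/2;  (1)²·∫sin(x)² dx = 1·π/2 = π/2.
  (u')² cross terms: 2·(3)·(1)·∫cos(x)·sin(x) dx = 6·(0) = 0.
  So ∫_0^π (u')² dx = 9*π/2 + π/2 + 0 = 5*π.
||u||_{H^1}^2 = (5*π) + (5*π) = 10*π.


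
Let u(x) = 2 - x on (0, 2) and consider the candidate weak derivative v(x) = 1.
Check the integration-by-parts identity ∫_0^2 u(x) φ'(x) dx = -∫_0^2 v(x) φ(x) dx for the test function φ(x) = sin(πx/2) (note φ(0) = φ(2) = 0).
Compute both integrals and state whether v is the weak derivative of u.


LHS = 4/π, RHS = -4/π. No, v is not the weak derivative of u.

u(x) = 2 - x, classical derivative u'(x) = -1.
φ(x) = sin(πx/2), so φ'(x) = π*cos(π*x/2)/2.
Note φ(0) = φ(2) = 0, so the boundary term u·φ vanishes.
LHS = ∫_0^2 u(x) φ'(x) dx = ∫_0^2 (-π*x*cos(π*x/2)/2 + π*cos(π*x/2)) dx. Term by term:
  ∫_0^2 π*cos(π*x/2) dx = 0;  ∫_0^2 -π*x*cos(π*x/2)/2 dx = 4/π.
Sum: 0 + 4/π = 4/π.
So LHS = 4/π.
∫_0^2 v(x) φ(x) dx = ∫_0^2 (sin(π*x/2)) dx. Term by term:
  ∫_0^2 sin(π*x/2) dx = 4/π.
So RHS = -∫_0^2 v(x) φ(x) dx = -4/π.
LHS − RHS = 8/π ≠ 0, so the identity fails.
(For a valid weak derivative the identity must hold for EVERY test function, in particular this one. The failure shows v is NOT the weak derivative of u.)
Correct weak derivative would be u'(x) = -1.


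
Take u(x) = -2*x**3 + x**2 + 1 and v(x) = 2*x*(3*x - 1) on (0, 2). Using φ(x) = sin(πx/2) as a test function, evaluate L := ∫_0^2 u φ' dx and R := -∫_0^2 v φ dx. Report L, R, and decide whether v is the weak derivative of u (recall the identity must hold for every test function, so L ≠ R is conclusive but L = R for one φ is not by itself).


LHS = -192/π^3 + 40/π, RHS = -40/π + 192/π^3. No, v is not the weak derivative of u.

u(x) = -2*x**3 + x**2 + 1, classical derivative u'(x) = -6*x**2 + 2*x.
φ(x) = sin(πx/2), so φ'(x) = π*cos(π*x/2)/2.
Note φ(0) = φ(2) = 0, so the boundary term u·φ vanishes.
LHS = ∫_0^2 u(x) φ'(x) dx = ∫_0^2 (-π*x^3*cos(π*x/2) + π*x^2*cos(π*x/2)/2 + π*cos(π*x/2)/2) dx. Term by term:
  ∫_0^2 π*cos(π*x/2)/2 dx = 0;  ∫_0^2 π*x^2*cos(π*x/2)/2 dx = -8/π;  ∫_0^2 -π*x^3*cos(π*x/2) dx = -192/π^3 + 48/π.
Sum: 0 − 8/π + -192/π^3 + 48/π = -192/π^3 + 40/π.
So LHS = -192/π^3 + 40/π.
∫_0^2 v(x) φ(x) dx = ∫_0^2 (6*x^2*sin(π*x/2) - 2*x*sin(π*x/2)) dx. Term by term:
  ∫_0^2 -2*x*sin(π*x/2) dx = -8/π;  ∫_0^2 6*x^2*sin(π*x/2) dx = -192/π^3 + 48/π.
Sum: -8/π + -192/π^3 + 48/π = -192/π^3 + 40/π.
So RHS = -∫_0^2 v(x) φ(x) dx = -40/π + 192/π^3.
LHS − RHS = -384/π^3 + 80/π ≠ 0, so the identity fails.
(For a valid weak derivative the identity must hold for EVERY test function, in particular this one. The failure shows v is NOT the weak derivative of u.)
Correct weak derivative would be u'(x) = -6*x**2 + 2*x.


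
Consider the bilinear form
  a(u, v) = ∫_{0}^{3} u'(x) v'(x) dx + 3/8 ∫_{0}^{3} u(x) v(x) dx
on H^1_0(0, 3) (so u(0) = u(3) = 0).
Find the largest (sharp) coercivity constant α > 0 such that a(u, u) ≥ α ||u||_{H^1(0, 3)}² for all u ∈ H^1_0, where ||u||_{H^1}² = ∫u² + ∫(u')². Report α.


α = (27/8 + π^2)/(9 + π^2)

Coercivity of a(·,·) on H^1_0(0, 3) means a(u, u) ≥ α ||u||_{H^1}² for every u ∈ H^1_0.
The interval has length L = 3, and Poincaré/coercivity depend only on L. Here a(u, u) = ∫(u')² + (3/8)·∫u².
Here 0 < c = 3/8 < 1. The condition a(u,u) ≥ α||u||_{H^1}² reads (1−α)∫(u')² ≥ (α−c)∫u². Any admissible α is ≤ 1 (rapidly oscillating u have ∫u²/∫(u')² → 0), and α = 1 would force 0 ≥ (1−c)∫u², impossible since c < 1; so 1−α > 0. By the sharp Poincaré inequality on H^1_0 of an interval of length L, ∫(u')² ≥ (π/L)²∫u² with equality for the first sine mode sin(π(x−x₀)/L) (x₀ the left endpoint), so the inequality holds for all u iff (1−α)(π/L)² ≥ α − c, i.e. α ≤ ((π/L)² + c)/((π/L)² + 1) = (1 + c(L/π)²)/(1 + (L/π)²). With (π/L)² = π^2/9 and c = 3/8, the largest admissible constant is α = ((π/L)² + c)/((π/L)² + 1).
Simplifying, α = (27/8 + π^2)/(9 + π^2).


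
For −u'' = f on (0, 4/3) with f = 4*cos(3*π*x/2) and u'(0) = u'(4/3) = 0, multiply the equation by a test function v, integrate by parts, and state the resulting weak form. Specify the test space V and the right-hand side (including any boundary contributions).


V = H^1(0, 4/3) (no boundary constraint on v; u is determined up to an additive constant); weak form: ∫_0^4/3 u'v' dx = ∫_0^4/3 (4*cos(3*π*x/2)) v dx for all v ∈ V.

Multiply both sides by a test function v and integrate from 0 to 4/3:
  ∫_0^4/3 −u''(x) v(x) dx = ∫_0^4/3 f(x) v(x) dx.
Integrate the LHS by parts once:
  ∫_0^4/3 −u'' v dx = −[u'(x) v(x)]_0^4/3 + ∫_0^4/3 u'(x) v'(x) dx.
Thus ∫_0^4/3 u'(x) v'(x) dx = ∫_0^4/3 f(x) v(x) dx + [u'(x) v(x)]_0^4/3.
Choose V so that boundary terms are either known or forced to vanish.
u has homogeneous Neumann: u'(0) = u'(4/3) = 0. So [u' v]_0^4/3 = 0·v(4/3) − 0·v(0) = 0 for any v; take V = H^1(0, 4/3).
Weak formulation: find u (satisfying any essential BC) such that ∫_0^4/3 u'(x) v'(x) dx = ∫_0^4/3 f v dx for all v ∈ V (homogeneous Neumann, so boundary terms vanish).
Substituting f(x) = 4*cos(3*π*x/2), the right-hand side is ∫_0^4/3 (4*cos(3*π*x/2)) v dx.
Compatibility check (pure Neumann): taking v ≡ 1 ∈ V gives 0 = ∫_0^4/3 f dx + (0) − (0), i.e. ∫_0^4/3 f dx must equal u'(0) − u'(4/3) = 0. Indeed ∫_0^4/3 (4*cos(3*π*x/2)) dx = 0, so the data are compatible. The solution is then unique only up to an additive constant (fix it e.g. by requiring ∫_0^4/3 u dx = 0).


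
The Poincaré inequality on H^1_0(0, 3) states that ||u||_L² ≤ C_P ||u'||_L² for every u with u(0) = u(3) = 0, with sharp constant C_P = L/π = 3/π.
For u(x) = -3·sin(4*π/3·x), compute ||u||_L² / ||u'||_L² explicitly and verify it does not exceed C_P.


||u||_L² / ||u'||_L² = 3/(4*π) < C_P = 3/π.

u(x) = -3·sin(4*π/3·x), so u'(x) = -4*π*cos(4*π*x/3).
Writing u(x) = A·sin(kπx/L) with A = -3 and k = 4, use ∫_0^L sin²(kπx/L) dx = L/2 and ∫_0^L cos²(kπx/L) dx = L/2.
u² = 9·sin²(4*π/3·x) and (u')² = 16*π^2·cos²(4*π/3·x), and each of sin², cos² integrates to L/2 = 3/2 over (0, 3).
∫_0^3 u² dx = 27/2, so ||u||_L² = 3*sqrt(6)/2.
∫_0^3 (u')² dx = 24*π^2, so ||u'||_L² = 2*sqrt(6)*π.
Ratio ||u||_L² / ||u'||_L² = 3/(4*π).
Sharp Poincaré constant on H^1_0(0, 3) is C_P = L/π = 3/π, achieved by sin(π/3·x).
This is the k = 4 harmonic; the ratio L/(kπ) is strictly less than C_P = L/π, consistent with the sharp inequality ||u||_L² ≤ C_P ||u'||_L².


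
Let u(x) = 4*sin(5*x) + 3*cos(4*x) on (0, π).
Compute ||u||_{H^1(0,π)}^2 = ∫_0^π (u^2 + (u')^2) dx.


||u||_{H^1(0,π)}^2 = 1360/3 + 569*π/2

u'(x) = -12*sin(4*x) + 20*cos(5*x).
Expand u² and (u')² and integrate term by term on (0, π), using: for integers n ≥ 1, ∫_0^π sin²(nx) dx = ∫_0^π cos²(nx) dx = π/2; for n ≠ n', ∫_0^π sin(nx)sin(n'x) dx = ∫_0^π cos(nx)cos(n'x) dx = 0; and by product-to-sum, ∫_0^π sin(nx)cos(n'x) dx = ½∫_0^π [sin((n+n')x) + sin((n−n')x)] dx, which is 0 when n+n' is even and 2n/(n²−n'²) when n+n' is odd (it need not vanish on (0, π)).
  u² squared terms: (3)²·∫cos(4x)² dx = 9·π/2 = 9*π/2;  (4)²·∫sin(5x)² dx = 16·π/2 = 8*π.
  u² cross terms: 2·(3)·(4)·∫cos(4x)·sin(5x) dx = 24·(10/9) = 80/3.
  So ∫_0^π u² dx = 9*π/2 + 8*π + 80/3 = 80/3 + 25*π/2.
  (u')² squared terms: (-12)²·∫sin(4x)² dx = 144·π/2 = 72*π;  (20)²·∫cos(5x)² dx = 400·π/2 = 200*π.
  (u')² cross terms: 2·(-12)·(20)·∫sin(4x)·cos(5x) dx = -480·(-8/9) = 1280/3.
  So ∫_0^π (u')² dx = 72*π + 200*π + 1280/3 = 1280/3 + 272*π.
||u||_{H^1}^2 = (80/3 + 25*π/2) + (1280/3 + 272*π) = 1360/3 + 569*π/2.


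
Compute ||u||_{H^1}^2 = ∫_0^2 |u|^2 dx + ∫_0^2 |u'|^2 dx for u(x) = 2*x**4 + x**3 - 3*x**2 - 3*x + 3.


||u||_{H^1}^2 = 327568/315

The H^1 norm (squared) on an interval (0, L) is
  ||u||_{H^1}^2 = ∫_0^L u(x)^2 dx + ∫_0^L u'(x)^2 dx.
Compute u'(x) = 8*x**3 + 3*x**2 - 6*x - 3.
Then u(x)^2 = 4*x**8 + 4*x**7 - 11*x**6 - 18*x**5 + 15*x**4 + 24*x**3 - 9*x**2 - 18*x + 9 and u'(x)^2 = 64*x**6 + 48*x**5 - 87*x**4 - 84*x**3 + 18*x**2 + 36*x + 9.
Integrate each monomial from 0 to 2 using ∫_0^2 c·x^n dx = c·2^(n+1)/(n+1):
  ∫_0^2 u(x)^2 dx = ∫_0^2 (4*x^8 + 4*x^7 - 11*x^6 - 18*x^5 + 15*x^4 + 24*x^3 - 9*x^2 - 18*x + 9) dx. Term by term:
    ∫_0^2 4*x^8 dx = 2048/9;  ∫_0^2 4*x^7 dx = 128;  ∫_0^2 -11*x^6 dx = -1408/7;
    ∫_0^2 -18*x^5 dx = -192;  ∫_0^2 15*x^4 dx = 96;  ∫_0^2 24*x^3 dx = 96;
    ∫_0^2 -9*x^2 dx = -24;  ∫_0^2 -18*x dx = -36;  ∫_0^2 9 dx = 18.
  Sum: 2048/9 + 128 − 1408/7 − 192 + 96 + 96 − 24 − 36 + 18 = 7082/63.
  ∫_0^2 u'(x)^2 dx = ∫_0^2 (64*x^6 + 48*x^5 - 87*x^4 - 84*x^3 + 18*x^2 + 36*x + 9) dx. Term by term:
    ∫_0^2 64*x^6 dx = 8192/7;  ∫_0^2 48*x^5 dx = 512;  ∫_0^2 -87*x^4 dx = -2784/5;
    ∫_0^2 -84*x^3 dx = -336;  ∫_0^2 18*x^2 dx = 48;  ∫_0^2 36*x dx = 72;
    ∫_0^2 9 dx = 18.
  Sum: 8192/7 + 512 − 2784/5 − 336 + 48 + 72 + 18 = 32462/35.
Adding: ||u||_{H^1}^2 = 7082/63 + 32462/35 = 327568/315.


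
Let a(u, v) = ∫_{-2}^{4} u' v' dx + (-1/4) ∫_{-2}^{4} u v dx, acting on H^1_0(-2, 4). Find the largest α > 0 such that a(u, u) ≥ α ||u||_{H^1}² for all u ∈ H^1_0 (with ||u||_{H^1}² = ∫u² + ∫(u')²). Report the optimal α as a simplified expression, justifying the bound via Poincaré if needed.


α = (-9 + π^2)/(π^2 + 36)

Coercivity of a(·,·) on H^1_0(-2, 4) means a(u, u) ≥ α ||u||_{H^1}² for every u ∈ H^1_0.
The interval has length L = 6, and Poincaré/coercivity depend only on L. Here a(u, u) = ∫(u')² + (-1/4)·∫u².
Here c = -1/4 < 0 with |c| < (π/L)² = π^2/36, so coercivity still holds. The condition a(u,u) ≥ α||u||_{H^1}² reads (1−α)∫(u')² ≥ (α−c)∫u². Any admissible α is ≤ 1 (rapidly oscillating u have ∫u²/∫(u')² → 0), and α = 1 would force 0 ≥ (1−c)∫u², impossible since c < 1; so 1−α > 0. By the sharp Poincaré inequality on H^1_0 of an interval of length L, ∫(u')² ≥ (π/L)²∫u² with equality for the first sine mode sin(π(x−x₀)/L) (x₀ the left endpoint), so the inequality holds for all u iff (1−α)(π/L)² ≥ α − c, i.e. α ≤ ((π/L)² + c)/((π/L)² + 1) = (1 + c(L/π)²)/(1 + (L/π)²). (Direct route, valid since c ≤ 0: Poincaré gives c∫u² ≥ c(L/π)²∫(u')², so a(u,u) ≥ (1 + c(L/π)²)∫(u')², while ||u||_{H^1}² ≤ (1 + (L/π)²)∫(u')²; dividing yields the same α.) With (π/L)² = π^2/36 and c = -1/4, the largest admissible constant is α = ((π/L)² + c)/((π/L)² + 1).
Simplifying, α = (-9 + π^2)/(π^2 + 36).


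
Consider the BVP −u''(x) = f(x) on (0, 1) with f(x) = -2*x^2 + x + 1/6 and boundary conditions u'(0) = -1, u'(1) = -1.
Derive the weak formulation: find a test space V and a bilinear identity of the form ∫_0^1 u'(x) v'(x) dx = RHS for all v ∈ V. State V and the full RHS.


V = H^1(0, 1) (v unrestricted at boundary; u is determined up to an additive constant); weak form: ∫_0^1 u'v' dx = ∫_0^1 (-2*x^2 + x + 1/6) v dx − v(1) + v(0) for all v ∈ V.

Multiply both sides by a test function v and integrate from 0 to 1:
  ∫_0^1 −u''(x) v(x) dx = ∫_0^1 f(x) v(x) dx.
Integrate the LHS by parts once:
  ∫_0^1 −u'' v dx = −[u'(x) v(x)]_0^1 + ∫_0^1 u'(x) v'(x) dx.
Thus ∫_0^1 u'(x) v'(x) dx = ∫_0^1 f(x) v(x) dx + [u'(x) v(x)]_0^1.
Choose V so that boundary terms are either known or forced to vanish.
u has inhomogeneous Neumann u'(0) = -1, u'(1) = -1. [u' v]_0^1 = (-1)·v(1) − (-1)·v(0) = − v(1) + v(0). Take V = H^1(0, 1); boundary term becomes part of RHS.
Weak formulation: find u (satisfying any essential BC) such that ∫_0^1 u'(x) v'(x) dx = ∫_0^1 f v dx − v(1) + v(0) for all v ∈ V (Neumann data are natural BCs: they enter the RHS as boundary terms).
Substituting f(x) = -2*x^2 + x + 1/6, the right-hand side is ∫_0^1 (-2*x^2 + x + 1/6) v dx − v(1) + v(0).
Compatibility check (pure Neumann): taking v ≡ 1 ∈ V gives 0 = ∫_0^1 f dx + (-1) − (-1), i.e. ∫_0^1 f dx must equal u'(0) − u'(1) = 0. Indeed ∫_0^1 (-2*x^2 + x + 1/6) dx = 0, so the data are compatible. The solution is then unique only up to an additive constant (fix it e.g. by requiring ∫_0^1 u dx = 0).


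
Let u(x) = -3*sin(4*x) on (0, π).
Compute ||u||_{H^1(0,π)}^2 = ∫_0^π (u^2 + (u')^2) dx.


||u||_{H^1(0,π)}^2 = 153*π/2

u'(x) = -12*cos(4*x).
Expand u² and (u')² and integrate term by term on (0, π), using: for integers n ≥ 1, ∫_0^π sin²(nx) dx = ∫_0^π cos²(nx) dx = π/2; for n ≠ n', ∫_0^π sin(nx)sin(n'x) dx = ∫_0^π cos(nx)cos(n'x) dx = 0; and by product-to-sum, ∫_0^π sin(nx)cos(n'x) dx = ½∫_0^π [sin((n+n')x) + sin((n−n')x)] dx, which is 0 when n+n' is even and 2n/(n²−n'²) when n+n' is odd (it need not vanish on (0, π)).
  u² squared terms: (-3)²·∫sin(4x)² dx = 9·π/2 = 9*π/2.
  So ∫_0^π u² dx = 9*π/2.
  (u')² squared terms: (-12)²·∫cos(4x)² dx = 144·π/2 = 72*π.
  So ∫_0^π (u')² dx = 72*π.
||u||_{H^1}^2 = (9*π/2) + (72*π) = 153*π/2.


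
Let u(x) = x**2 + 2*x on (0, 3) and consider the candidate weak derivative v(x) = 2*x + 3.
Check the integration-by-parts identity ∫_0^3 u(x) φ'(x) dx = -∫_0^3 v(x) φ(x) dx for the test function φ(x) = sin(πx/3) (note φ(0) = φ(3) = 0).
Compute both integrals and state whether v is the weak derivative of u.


LHS = -30/π, RHS = -36/π. No, v is not the weak derivative of u.

u(x) = x**2 + 2*x, classical derivative u'(x) = 2*x + 2.
φ(x) = sin(πx/3), so φ'(x) = π*cos(π*x/3)/3.
Note φ(0) = φ(3) = 0, so the boundary term u·φ vanishes.
LHS = ∫_0^3 u(x) φ'(x) dx = ∫_0^3 (π*x^2*cos(π*x/3)/3 + 2*π*x*cos(π*x/3)/3) dx. Term by term:
  ∫_0^3 π*x^2*cos(π*x/3)/3 dx = -18/π;  ∫_0^3 2*π*x*cos(π*x/3)/3 dx = -12/π.
Sum: -18/π − 12/π = -30/π.
So LHS = -30/π.
∫_0^3 v(x) φ(x) dx = ∫_0^3 (2*x*sin(π*x/3) + 3*sin(π*x/3)) dx. Term by term:
  ∫_0^3 3*sin(π*x/3) dx = 18/π;  ∫_0^3 2*x*sin(π*x/3) dx = 18/π.
Sum: 18/π + 18/π = 36/π.
So RHS = -∫_0^3 v(x) φ(x) dx = -36/π.
LHS − RHS = 6/π ≠ 0, so the identity fails.
(For a valid weak derivative the identity must hold for EVERY test function, in particular this one. The failure shows v is NOT the weak derivative of u.)
Correct weak derivative would be u'(x) = 2*x + 2.


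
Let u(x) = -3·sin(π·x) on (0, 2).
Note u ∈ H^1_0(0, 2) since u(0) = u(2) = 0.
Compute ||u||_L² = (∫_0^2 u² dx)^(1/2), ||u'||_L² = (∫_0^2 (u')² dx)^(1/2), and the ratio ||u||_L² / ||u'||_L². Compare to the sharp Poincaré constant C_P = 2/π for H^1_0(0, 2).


||u||_L² / ||u'||_L² = 1/π < C_P = 2/π.

u(x) = -3·sin(π·x), so u'(x) = -3*π*cos(π*x).
Writing u(x) = A·sin(kπx/L) with A = -3 and k = 2, use ∫_0^L sin²(kπx/L) dx = L/2 and ∫_0^L cos²(kπx/L) dx = L/2.
u² = 9·sin²(π·x) and (u')² = 9*π^2·cos²(π·x), and each of sin², cos² integrates to L/2 = 1 over (0, 2).
∫_0^2 u² dx = 9, so ||u||_L² = 3.
∫_0^2 (u')² dx = 9*π^2, so ||u'||_L² = 3*π.
Ratio ||u||_L² / ||u'||_L² = 1/π.
Sharp Poincaré constant on H^1_0(0, 2) is C_P = L/π = 2/π, achieved by sin(π/2·x).
This is the k = 2 harmonic; the ratio L/(kπ) is strictly less than C_P = L/π, consistent with the sharp inequality ||u||_L² ≤ C_P ||u'||_L².


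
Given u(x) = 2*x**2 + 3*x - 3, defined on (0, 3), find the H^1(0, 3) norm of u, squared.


||u||_{H^1}^2 = 3177/5

The H^1 norm (squared) on an interval (0, L) is
  ||u||_{H^1}^2 = ∫_0^L u(x)^2 dx + ∫_0^L u'(x)^2 dx.
Compute u'(x) = 4*x + 3.
Then u(x)^2 = 4*x**4 + 12*x**3 - 3*x**2 - 18*x + 9 and u'(x)^2 = 16*x**2 + 24*x + 9.
Integrate each monomial from 0 to 3 using ∫_0^3 c·x^n dx = c·3^(n+1)/(n+1):
  ∫_0^3 u(x)^2 dx = ∫_0^3 (4*x^4 + 12*x^3 - 3*x^2 - 18*x + 9) dx. Term by term:
    ∫_0^3 4*x^4 dx = 972/5;  ∫_0^3 12*x^3 dx = 243;  ∫_0^3 -3*x^2 dx = -27;
    ∫_0^3 -18*x dx = -81;  ∫_0^3 9 dx = 27.
  Sum: 972/5 + 243 − 27 − 81 + 27 = 1782/5.
  ∫_0^3 u'(x)^2 dx = ∫_0^3 (16*x^2 + 24*x + 9) dx. Term by term:
    ∫_0^3 16*x^2 dx = 144;  ∫_0^3 24*x dx = 108;  ∫_0^3 9 dx = 27.
  Sum: 144 + 108 + 27 = 279.
Adding: ||u||_{H^1}^2 = 1782/5 + 279 = 3177/5.


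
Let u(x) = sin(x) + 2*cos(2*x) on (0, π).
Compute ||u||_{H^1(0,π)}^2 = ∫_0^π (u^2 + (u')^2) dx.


||u||_{H^1(0,π)}^2 = -40/3 + 11*π

u'(x) = -4*sin(2*x) + cos(x).
Expand u² and (u')² and integrate term by term on (0, π), using: for integers n ≥ 1, ∫_0^π sin²(nx) dx = ∫_0^π cos²(nx) dx = π/2; for n ≠ n', ∫_0^π sin(nx)sin(n'x) dx = ∫_0^π cos(nx)cos(n'x) dx = 0; and by product-to-sum, ∫_0^π sin(nx)cos(n'x) dx = ½∫_0^π [sin((n+n')x) + sin((n−n')x)] dx, which is 0 when n+n' is even and 2n/(n²−n'²) when n+n' is odd (it need not vanish on (0, π)).
  u² squared terms: (2)²·∫cos(2x)² dx = 4·π/2 = 2*π;  (1)²·∫sin(x)² dx = 1·π/2 = π/2.
  u² cross terms: 2·(2)·(1)·∫cos(2x)·sin(x) dx = 4·(-2/3) = -8/3.
  So ∫_0^π u² dx = 2*π + π/2 − 8/3 = -8/3 + 5*π/2.
  (u')² squared terms: (-4)²·∫sin(2x)² dx = 16·π/2 = 8*π;  (1)²·∫cos(x)² dx = 1·π/2 = π/2.
  (u')² cross terms: 2·(-4)·(1)·∫sin(2x)·cos(x) dx = -8·(4/3) = -32/3.
  So ∫_0^π (u')² dx = 8*π + π/2 − 32/3 = -32/3 + 17*π/2.
||u||_{H^1}^2 = (-8/3 + 5*π/2) + (-32/3 + 17*π/2) = -40/3 + 11*π.


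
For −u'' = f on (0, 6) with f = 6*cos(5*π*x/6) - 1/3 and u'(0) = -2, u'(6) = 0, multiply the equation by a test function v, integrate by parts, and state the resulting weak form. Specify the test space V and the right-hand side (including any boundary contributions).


V = H^1(0, 6) (v unrestricted at boundary; u is determined up to an additive constant); weak form: ∫_0^6 u'v' dx = ∫_0^6 (6*cos(5*π*x/6) - 1/3) v dx + 2·v(0) for all v ∈ V.

Multiply both sides by a test function v and integrate from 0 to 6:
  ∫_0^6 −u''(x) v(x) dx = ∫_0^6 f(x) v(x) dx.
Integrate the LHS by parts once:
  ∫_0^6 −u'' v dx = −[u'(x) v(x)]_0^6 + ∫_0^6 u'(x) v'(x) dx.
Thus ∫_0^6 u'(x) v'(x) dx = ∫_0^6 f(x) v(x) dx + [u'(x) v(x)]_0^6.
Choose V so that boundary terms are either known or forced to vanish.
u has inhomogeneous Neumann u'(0) = -2, u'(6) = 0. [u' v]_0^6 = (0)·v(6) − (-2)·v(0) = 2·v(0). Take V = H^1(0, 6); boundary term becomes part of RHS.
Weak formulation: find u (satisfying any essential BC) such that ∫_0^6 u'(x) v'(x) dx = ∫_0^6 f v dx + 2·v(0) for all v ∈ V (Neumann data are natural BCs: they enter the RHS as boundary terms).
Substituting f(x) = 6*cos(5*π*x/6) - 1/3, the right-hand side is ∫_0^6 (6*cos(5*π*x/6) - 1/3) v dx + 2·v(0).
Compatibility check (pure Neumann): taking v ≡ 1 ∈ V gives 0 = ∫_0^6 f dx + (0) − (-2), i.e. ∫_0^6 f dx must equal u'(0) − u'(6) = -2. Indeed ∫_0^6 (6*cos(5*π*x/6) - 1/3) dx = -2, so the data are compatible. The solution is then unique only up to an additive constant (fix it e.g. by requiring ∫_0^6 u dx = 0).


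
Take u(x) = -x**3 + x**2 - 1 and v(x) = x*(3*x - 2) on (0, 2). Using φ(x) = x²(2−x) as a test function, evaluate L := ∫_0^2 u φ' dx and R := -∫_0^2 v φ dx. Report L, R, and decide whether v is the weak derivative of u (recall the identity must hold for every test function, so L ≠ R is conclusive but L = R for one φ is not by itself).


LHS = 16/5, RHS = -16/5. No, v is not the weak derivative of u.

u(x) = -x**3 + x**2 - 1, classical derivative u'(x) = -3*x**2 + 2*x.
φ(x) = x²(2−x), so φ'(x) = x*(4 - 3*x).
Note φ(0) = φ(2) = 0, so the boundary term u·φ vanishes.
LHS = ∫_0^2 u(x) φ'(x) dx = ∫_0^2 (3*x^5 - 7*x^4 + 4*x^3 + 3*x^2 - 4*x) dx. Term by term:
  ∫_0^2 3*x^5 dx = 32;  ∫_0^2 -7*x^4 dx = -224/5;  ∫_0^2 4*x^3 dx = 16;
  ∫_0^2 3*x^2 dx = 8;  ∫_0^2 -4*x dx = -8.
Sum: 32 − 224/5 + 16 + 8 − 8 = 16/5.
So LHS = 16/5.
∫_0^2 v(x) φ(x) dx = ∫_0^2 (-3*x^5 + 8*x^4 - 4*x^3) dx. Term by term:
  ∫_0^2 -3*x^5 dx = -32;  ∫_0^2 8*x^4 dx = 256/5;  ∫_0^2 -4*x^3 dx = -16.
Sum: -32 + 256/5 − 16 = 16/5.
So RHS = -∫_0^2 v(x) φ(x) dx = -16/5.
LHS − RHS = 32/5 ≠ 0, so the identity fails.
(For a valid weak derivative the identity must hold for EVERY test function, in particular this one. The failure shows v is NOT the weak derivative of u.)
Correct weak derivative would be u'(x) = -3*x**2 + 2*x.
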